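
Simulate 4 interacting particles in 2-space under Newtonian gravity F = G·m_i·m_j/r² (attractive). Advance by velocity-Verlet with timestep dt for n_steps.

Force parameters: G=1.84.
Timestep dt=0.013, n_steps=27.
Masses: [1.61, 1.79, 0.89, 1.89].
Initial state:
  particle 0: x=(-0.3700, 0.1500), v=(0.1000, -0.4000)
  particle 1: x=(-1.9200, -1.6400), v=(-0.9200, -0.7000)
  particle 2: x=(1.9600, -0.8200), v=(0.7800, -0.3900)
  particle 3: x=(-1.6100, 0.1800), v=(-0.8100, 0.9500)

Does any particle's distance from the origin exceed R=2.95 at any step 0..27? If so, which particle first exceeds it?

step 0: x0=(-0.3700, 0.1500) x1=(-1.9200, -1.6400) x2=(1.9600, -0.8200) x3=(-1.6100, 0.1800)
step 1: x0=(-0.3689, 0.1448) x1=(-1.9319, -1.6490) x2=(1.9701, -0.8251) x3=(-1.6204, 0.1923)
step 2: x0=(-0.3682, 0.1394) x1=(-1.9437, -1.6577) x2=(1.9800, -0.8301) x3=(-1.6304, 0.2044)
step 3: x0=(-0.3679, 0.1341) x1=(-1.9554, -1.6662) x2=(1.9898, -0.8351) x3=(-1.6402, 0.2163)
step 4: x0=(-0.3680, 0.1286) x1=(-1.9670, -1.6745) x2=(1.9994, -0.8400) x3=(-1.6496, 0.2280)
step 5: x0=(-0.3684, 0.1231) x1=(-1.9785, -1.6826) x2=(2.0089, -0.8449) x3=(-1.6588, 0.2396)
step 6: x0=(-0.3693, 0.1175) x1=(-1.9899, -1.6904) x2=(2.0182, -0.8498) x3=(-1.6677, 0.2509)
step 7: x0=(-0.3705, 0.1119) x1=(-2.0012, -1.6980) x2=(2.0274, -0.8547) x3=(-1.6762, 0.2621)
step 8: x0=(-0.3720, 0.1062) x1=(-2.0124, -1.7054) x2=(2.0365, -0.8595) x3=(-1.6845, 0.2732)
step 9: x0=(-0.3740, 0.1005) x1=(-2.0235, -1.7126) x2=(2.0454, -0.8643) x3=(-1.6926, 0.2840)
step 10: x0=(-0.3762, 0.0948) x1=(-2.0346, -1.7196) x2=(2.0542, -0.8690) x3=(-1.7003, 0.2947)
step 11: x0=(-0.3788, 0.0890) x1=(-2.0455, -1.7264) x2=(2.0629, -0.8737) x3=(-1.7078, 0.3052)
step 12: x0=(-0.3818, 0.0832) x1=(-2.0563, -1.7330) x2=(2.0714, -0.8784) x3=(-1.7150, 0.3155)
step 13: x0=(-0.3851, 0.0773) x1=(-2.0671, -1.7394) x2=(2.0798, -0.8831) x3=(-1.7219, 0.3256)
step 14: x0=(-0.3888, 0.0715) x1=(-2.0777, -1.7456) x2=(2.0880, -0.8877) x3=(-1.7286, 0.3356)
step 15: x0=(-0.3927, 0.0656) x1=(-2.0883, -1.7516) x2=(2.0961, -0.8923) x3=(-1.7350, 0.3454)
step 16: x0=(-0.3970, 0.0597) x1=(-2.0987, -1.7574) x2=(2.1041, -0.8969) x3=(-1.7412, 0.3550)
step 17: x0=(-0.4017, 0.0538) x1=(-2.1091, -1.7631) x2=(2.1120, -0.9014) x3=(-1.7471, 0.3644)
step 18: x0=(-0.4066, 0.0479) x1=(-2.1194, -1.7685) x2=(2.1197, -0.9059) x3=(-1.7527, 0.3736)
step 19: x0=(-0.4119, 0.0420) x1=(-2.1295, -1.7738) x2=(2.1273, -0.9104) x3=(-1.7581, 0.3827)
step 20: x0=(-0.4175, 0.0360) x1=(-2.1396, -1.7788) x2=(2.1348, -0.9149) x3=(-1.7633, 0.3915)
step 21: x0=(-0.4235, 0.0301) x1=(-2.1496, -1.7837) x2=(2.1422, -0.9193) x3=(-1.7682, 0.4002)
step 22: x0=(-0.4297, 0.0242) x1=(-2.1596, -1.7884) x2=(2.1494, -0.9237) x3=(-1.7729, 0.4087)
step 23: x0=(-0.4363, 0.0183) x1=(-2.1694, -1.7930) x2=(2.1565, -0.9280) x3=(-1.7773, 0.4170)
step 24: x0=(-0.4432, 0.0124) x1=(-2.1791, -1.7973) x2=(2.1635, -0.9324) x3=(-1.7815, 0.4251)
step 25: x0=(-0.4503, 0.0065) x1=(-2.1888, -1.8015) x2=(2.1704, -0.9367) x3=(-1.7854, 0.4331)
step 26: x0=(-0.4579, 0.0006) x1=(-2.1983, -1.8055) x2=(2.1771, -0.9410) x3=(-1.7892, 0.4408)
step 27: x0=(-0.4657, -0.0053) x1=(-2.2078, -1.8094) x2=(2.1838, -0.9452) x3=(-1.7926, 0.4484)

no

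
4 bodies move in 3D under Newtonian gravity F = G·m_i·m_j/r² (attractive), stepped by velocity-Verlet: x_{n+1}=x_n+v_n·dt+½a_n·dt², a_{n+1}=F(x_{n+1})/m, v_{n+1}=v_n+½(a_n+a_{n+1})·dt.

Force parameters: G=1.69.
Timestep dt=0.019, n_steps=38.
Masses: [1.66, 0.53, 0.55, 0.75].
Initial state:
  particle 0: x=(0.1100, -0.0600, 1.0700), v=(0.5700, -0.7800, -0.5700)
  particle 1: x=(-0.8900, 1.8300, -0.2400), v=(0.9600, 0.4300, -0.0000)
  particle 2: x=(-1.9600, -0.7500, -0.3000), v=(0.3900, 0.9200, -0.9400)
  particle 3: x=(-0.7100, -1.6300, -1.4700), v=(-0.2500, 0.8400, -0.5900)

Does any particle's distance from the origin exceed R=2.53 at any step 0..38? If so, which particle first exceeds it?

step 0: x0=(0.1100, -0.0600, 1.0700) x1=(-0.8900, 1.8300, -0.2400) x2=(-1.9600, -0.7500, -0.3000) x3=(-0.7100, -1.6300, -1.4700)
step 1: x0=(0.1208, -0.0748, 1.0591) x1=(-0.8717, 1.8381, -0.2400) x2=(-1.9525, -0.7325, -0.3179) x3=(-0.7148, -1.6140, -1.4811)
step 2: x0=(0.1315, -0.0896, 1.0482) x1=(-0.8534, 1.8460, -0.2399) x2=(-1.9447, -0.7150, -0.3357) x3=(-0.7196, -1.5978, -1.4921)
step 3: x0=(0.1422, -0.1045, 1.0371) x1=(-0.8351, 1.8536, -0.2397) x2=(-1.9368, -0.6975, -0.3535) x3=(-0.7244, -1.5816, -1.5029)
step 4: x0=(0.1527, -0.1193, 1.0259) x1=(-0.8167, 1.8611, -0.2394) x2=(-1.9286, -0.6799, -0.3714) x3=(-0.7293, -1.5652, -1.5136)
step 5: x0=(0.1632, -0.1341, 1.0147) x1=(-0.7982, 1.8684, -0.2391) x2=(-1.9202, -0.6624, -0.3892) x3=(-0.7341, -1.5487, -1.5241)
step 6: x0=(0.1736, -0.1489, 1.0033) x1=(-0.7797, 1.8755, -0.2388) x2=(-1.9116, -0.6448, -0.4070) x3=(-0.7391, -1.5321, -1.5345)
step 7: x0=(0.1840, -0.1637, 0.9919) x1=(-0.7612, 1.8824, -0.2383) x2=(-1.9027, -0.6273, -0.4249) x3=(-0.7440, -1.5154, -1.5447)
step 8: x0=(0.1943, -0.1785, 0.9804) x1=(-0.7426, 1.8892, -0.2379) x2=(-1.8936, -0.6097, -0.4427) x3=(-0.7490, -1.4985, -1.5547)
step 9: x0=(0.2045, -0.1932, 0.9688) x1=(-0.7240, 1.8957, -0.2373) x2=(-1.8843, -0.5921, -0.4605) x3=(-0.7540, -1.4816, -1.5646)
step 10: x0=(0.2146, -0.2080, 0.9570) x1=(-0.7054, 1.9020, -0.2367) x2=(-1.8747, -0.5746, -0.4783) x3=(-0.7590, -1.4645, -1.5743)
step 11: x0=(0.2246, -0.2228, 0.9452) x1=(-0.6867, 1.9081, -0.2361) x2=(-1.8650, -0.5570, -0.4961) x3=(-0.7641, -1.4472, -1.5839)
step 12: x0=(0.2346, -0.2375, 0.9333) x1=(-0.6680, 1.9141, -0.2354) x2=(-1.8550, -0.5395, -0.5139) x3=(-0.7692, -1.4299, -1.5932)
step 13: x0=(0.2445, -0.2522, 0.9213) x1=(-0.6493, 1.9198, -0.2346) x2=(-1.8447, -0.5220, -0.5317) x3=(-0.7743, -1.4124, -1.6024)
step 14: x0=(0.2543, -0.2670, 0.9092) x1=(-0.6305, 1.9254, -0.2338) x2=(-1.8342, -0.5045, -0.5494) x3=(-0.7794, -1.3949, -1.6114)
step 15: x0=(0.2641, -0.2817, 0.8970) x1=(-0.6117, 1.9307, -0.2330) x2=(-1.8235, -0.4870, -0.5672) x3=(-0.7846, -1.3772, -1.6203)
step 16: x0=(0.2737, -0.2964, 0.8847) x1=(-0.5929, 1.9359, -0.2321) x2=(-1.8126, -0.4695, -0.5850) x3=(-0.7898, -1.3593, -1.6290)
step 17: x0=(0.2833, -0.3110, 0.8724) x1=(-0.5740, 1.9408, -0.2312) x2=(-1.8014, -0.4521, -0.6028) x3=(-0.7950, -1.3414, -1.6374)
step 18: x0=(0.2928, -0.3257, 0.8599) x1=(-0.5552, 1.9456, -0.2302) x2=(-1.7899, -0.4348, -0.6206) x3=(-0.8002, -1.3233, -1.6457)
step 19: x0=(0.3023, -0.3403, 0.8473) x1=(-0.5363, 1.9502, -0.2292) x2=(-1.7782, -0.4174, -0.6384) x3=(-0.8055, -1.3051, -1.6539)
step 20: x0=(0.3116, -0.3550, 0.8347) x1=(-0.5174, 1.9545, -0.2282) x2=(-1.7663, -0.4001, -0.6562) x3=(-0.8107, -1.2867, -1.6618)
step 21: x0=(0.3209, -0.3696, 0.8219) x1=(-0.4984, 1.9587, -0.2271) x2=(-1.7542, -0.3829, -0.6740) x3=(-0.8160, -1.2683, -1.6695)
step 22: x0=(0.3301, -0.3841, 0.8090) x1=(-0.4795, 1.9627, -0.2260) x2=(-1.7418, -0.3657, -0.6918) x3=(-0.8214, -1.2497, -1.6771)
step 23: x0=(0.3392, -0.3987, 0.7961) x1=(-0.4605, 1.9665, -0.2249) x2=(-1.7291, -0.3486, -0.7096) x3=(-0.8267, -1.2309, -1.6844)
step 24: x0=(0.3483, -0.4132, 0.7830) x1=(-0.4415, 1.9701, -0.2237) x2=(-1.7162, -0.3315, -0.7274) x3=(-0.8321, -1.2121, -1.6916)
step 25: x0=(0.3573, -0.4277, 0.7699) x1=(-0.4225, 1.9735, -0.2225) x2=(-1.7030, -0.3145, -0.7453) x3=(-0.8375, -1.1931, -1.6985)
step 26: x0=(0.3662, -0.4422, 0.7567) x1=(-0.4035, 1.9767, -0.2213) x2=(-1.6896, -0.2976, -0.7631) x3=(-0.8429, -1.1739, -1.7053)
step 27: x0=(0.3750, -0.4567, 0.7433) x1=(-0.3845, 1.9797, -0.2201) x2=(-1.6760, -0.2807, -0.7810) x3=(-0.8483, -1.1547, -1.7118)
step 28: x0=(0.3837, -0.4711, 0.7299) x1=(-0.3655, 1.9825, -0.2188) x2=(-1.6621, -0.2640, -0.7989) x3=(-0.8538, -1.1353, -1.7181)
step 29: x0=(0.3924, -0.4855, 0.7164) x1=(-0.3464, 1.9851, -0.2175) x2=(-1.6479, -0.2473, -0.8168) x3=(-0.8592, -1.1157, -1.7243)
step 30: x0=(0.4010, -0.4999, 0.7028) x1=(-0.3274, 1.9875, -0.2162) x2=(-1.6335, -0.2307, -0.8348) x3=(-0.8647, -1.0960, -1.7302)
step 31: x0=(0.4095, -0.5142, 0.6891) x1=(-0.3083, 1.9898, -0.2149) x2=(-1.6188, -0.2143, -0.8527) x3=(-0.8703, -1.0762, -1.7358)
step 32: x0=(0.4179, -0.5285, 0.6752) x1=(-0.2893, 1.9918, -0.2136) x2=(-1.6039, -0.1979, -0.8707) x3=(-0.8758, -1.0562, -1.7413)
step 33: x0=(0.4263, -0.5428, 0.6613) x1=(-0.2702, 1.9936, -0.2122) x2=(-1.5887, -0.1817, -0.8888) x3=(-0.8813, -1.0361, -1.7465)
step 34: x0=(0.4345, -0.5570, 0.6473) x1=(-0.2511, 1.9953, -0.2108) x2=(-1.5732, -0.1656, -0.9068) x3=(-0.8869, -1.0158, -1.7515)
step 35: x0=(0.4427, -0.5712, 0.6333) x1=(-0.2321, 1.9967, -0.2095) x2=(-1.5575, -0.1496, -0.9250) x3=(-0.8925, -0.9954, -1.7563)
step 36: x0=(0.4508, -0.5854, 0.6191) x1=(-0.2130, 1.9980, -0.2081) x2=(-1.5415, -0.1338, -0.9431) x3=(-0.8981, -0.9748, -1.7609)
step 37: x0=(0.4589, -0.5995, 0.6048) x1=(-0.1939, 1.9990, -0.2067) x2=(-1.5252, -0.1181, -0.9613) x3=(-0.9038, -0.9540, -1.7652)
step 38: x0=(0.4668, -0.6136, 0.5904) x1=(-0.1749, 1.9999, -0.2053) x2=(-1.5087, -0.1025, -0.9796) x3=(-0.9094, -0.9331, -1.7692)

no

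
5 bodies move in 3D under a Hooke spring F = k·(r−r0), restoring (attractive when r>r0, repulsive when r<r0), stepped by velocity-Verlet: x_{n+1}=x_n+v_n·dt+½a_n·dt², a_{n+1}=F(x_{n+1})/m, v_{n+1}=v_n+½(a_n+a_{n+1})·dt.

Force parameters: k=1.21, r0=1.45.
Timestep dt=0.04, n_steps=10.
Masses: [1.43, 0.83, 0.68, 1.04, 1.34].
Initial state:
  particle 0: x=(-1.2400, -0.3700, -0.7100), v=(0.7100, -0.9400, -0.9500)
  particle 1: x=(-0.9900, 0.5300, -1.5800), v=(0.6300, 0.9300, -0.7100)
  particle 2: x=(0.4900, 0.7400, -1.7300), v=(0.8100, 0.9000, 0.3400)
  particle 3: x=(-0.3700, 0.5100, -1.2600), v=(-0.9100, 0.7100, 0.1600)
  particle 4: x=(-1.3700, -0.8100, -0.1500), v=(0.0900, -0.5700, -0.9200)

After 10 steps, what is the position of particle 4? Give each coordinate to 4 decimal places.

(-1.2545, -0.9433, -0.5754)

step 0: x0=(-1.2400, -0.3700, -0.7100) x1=(-0.9900, 0.5300, -1.5800) x2=(0.4900, 0.7400, -1.7300) x3=(-0.3700, 0.5100, -1.2600) x4=(-1.3700, -0.8100, -0.1500)
step 1: x0=(-1.2111, -0.4071, -0.7485) x1=(-0.9656, 0.5669, -1.6085) x2=(0.5206, 0.7745, -1.7150) x3=(-0.4063, 0.5380, -1.2528) x4=(-1.3656, -0.8320, -0.1875)
step 2: x0=(-1.1813, -0.4434, -0.7881) x1=(-0.9428, 0.6033, -1.6372) x2=(0.5476, 0.8056, -1.6973) x3=(-0.4424, 0.5653, -1.2441) x4=(-1.3594, -0.8524, -0.2262)
step 3: x0=(-1.1505, -0.4786, -0.8289) x1=(-0.9217, 0.6389, -1.6662) x2=(0.5706, 0.8332, -1.6769) x3=(-0.4782, 0.5917, -1.2338) x4=(-1.3516, -0.8710, -0.2662)
step 4: x0=(-1.1186, -0.5127, -0.8707) x1=(-0.9021, 0.6736, -1.6957) x2=(0.5896, 0.8571, -1.6539) x3=(-0.5136, 0.6175, -1.2218) x4=(-1.3422, -0.8877, -0.3074)
step 5: x0=(-1.0856, -0.5458, -0.9138) x1=(-0.8839, 0.7073, -1.7255) x2=(0.6045, 0.8771, -1.6283) x3=(-0.5488, 0.6425, -1.2081) x4=(-1.3312, -0.9025, -0.3497)
step 6: x0=(-1.0514, -0.5777, -0.9579) x1=(-0.8671, 0.7399, -1.7558) x2=(0.6151, 0.8932, -1.6004) x3=(-0.5838, 0.6667, -1.1926) x4=(-1.3187, -0.9151, -0.3931)
step 7: x0=(-1.0161, -0.6084, -1.0033) x1=(-0.8513, 0.7712, -1.7867) x2=(0.6216, 0.9051, -1.5702) x3=(-0.6186, 0.6901, -1.1753) x4=(-1.3047, -0.9256, -0.4374)
step 8: x0=(-0.9795, -0.6379, -1.0498) x1=(-0.8365, 0.8011, -1.8179) x2=(0.6238, 0.9130, -1.5379) x3=(-0.6534, 0.7128, -1.1563) x4=(-1.2893, -0.9338, -0.4826)
step 9: x0=(-0.9417, -0.6660, -1.0975) x1=(-0.8225, 0.8294, -1.8495) x2=(0.6218, 0.9166, -1.5037) x3=(-0.6883, 0.7346, -1.1356) x4=(-1.2725, -0.9397, -0.5286)
step 10: x0=(-0.9027, -0.6927, -1.1463) x1=(-0.8091, 0.8560, -1.8814) x2=(0.6156, 0.9161, -1.4679) x3=(-0.7233, 0.7556, -1.1133) x4=(-1.2545, -0.9433, -0.5754)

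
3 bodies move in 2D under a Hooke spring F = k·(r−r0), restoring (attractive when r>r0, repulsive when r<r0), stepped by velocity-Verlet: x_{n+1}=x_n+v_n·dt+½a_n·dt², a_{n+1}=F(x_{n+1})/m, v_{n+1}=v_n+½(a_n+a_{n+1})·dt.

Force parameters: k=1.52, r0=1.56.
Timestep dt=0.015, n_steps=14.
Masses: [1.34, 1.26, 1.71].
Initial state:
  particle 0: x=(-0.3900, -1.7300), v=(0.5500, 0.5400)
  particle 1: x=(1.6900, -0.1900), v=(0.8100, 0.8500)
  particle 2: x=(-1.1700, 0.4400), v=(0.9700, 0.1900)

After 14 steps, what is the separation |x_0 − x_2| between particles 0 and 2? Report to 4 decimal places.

step 0: x0=(-0.3900, -1.7300) x1=(1.6900, -0.1900) x2=(-1.1700, 0.4400)
step 1: x0=(-0.3817, -1.7217) x1=(1.7019, -0.1773) x2=(-1.1553, 0.4428)
step 2: x0=(-0.3732, -1.7131) x1=(1.7131, -0.1647) x2=(-1.1403, 0.4453)
step 3: x0=(-0.3646, -1.7042) x1=(1.7238, -0.1521) x2=(-1.1249, 0.4477)
step 4: x0=(-0.3558, -1.6949) x1=(1.7339, -0.1397) x2=(-1.1093, 0.4498)
step 5: x0=(-0.3469, -1.6853) x1=(1.7434, -0.1274) x2=(-1.0933, 0.4518)
step 6: x0=(-0.3378, -1.6754) x1=(1.7523, -0.1151) x2=(-1.0770, 0.4536)
step 7: x0=(-0.3286, -1.6651) x1=(1.7607, -0.1030) x2=(-1.0605, 0.4552)
step 8: x0=(-0.3192, -1.6546) x1=(1.7685, -0.0909) x2=(-1.0436, 0.4566)
step 9: x0=(-0.3096, -1.6437) x1=(1.7757, -0.0790) x2=(-1.0264, 0.4579)
step 10: x0=(-0.2999, -1.6324) x1=(1.7823, -0.0672) x2=(-1.0089, 0.4590)
step 11: x0=(-0.2900, -1.6209) x1=(1.7883, -0.0554) x2=(-0.9912, 0.4599)
step 12: x0=(-0.2800, -1.6090) x1=(1.7938, -0.0438) x2=(-0.9731, 0.4606)
step 13: x0=(-0.2698, -1.5969) x1=(1.7988, -0.0323) x2=(-0.9548, 0.4612)
step 14: x0=(-0.2594, -1.5844) x1=(1.8031, -0.0209) x2=(-0.9361, 0.4616)

2.1550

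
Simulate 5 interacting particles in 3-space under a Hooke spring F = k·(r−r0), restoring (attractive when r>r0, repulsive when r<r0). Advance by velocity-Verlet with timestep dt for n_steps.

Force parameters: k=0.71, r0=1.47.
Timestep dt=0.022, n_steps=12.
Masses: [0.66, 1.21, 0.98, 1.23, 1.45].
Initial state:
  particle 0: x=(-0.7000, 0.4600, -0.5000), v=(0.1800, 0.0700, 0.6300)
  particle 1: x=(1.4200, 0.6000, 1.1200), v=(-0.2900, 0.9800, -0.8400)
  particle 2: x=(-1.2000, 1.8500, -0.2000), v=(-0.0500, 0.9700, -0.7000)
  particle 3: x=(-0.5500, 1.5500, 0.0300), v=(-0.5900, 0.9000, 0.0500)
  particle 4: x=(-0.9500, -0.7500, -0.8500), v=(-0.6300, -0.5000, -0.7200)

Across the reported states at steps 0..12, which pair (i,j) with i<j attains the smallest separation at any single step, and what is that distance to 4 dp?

pair (2,3), distance 0.7315

step 0: x0=(-0.7000, 0.4600, -0.5000) x1=(1.4200, 0.6000, 1.1200) x2=(-1.2000, 1.8500, -0.2000) x3=(-0.5500, 1.5500, 0.0300) x4=(-0.9500, -0.7500, -0.8500)
step 1: x0=(-0.6958, 0.4616, -0.4860) x1=(1.4130, 0.6216, 1.1011) x2=(-1.2009, 1.8711, -0.2154) x3=(-0.5628, 1.5696, 0.0312) x4=(-0.9637, -0.7607, -0.8656)
step 2: x0=(-0.6911, 0.4631, -0.4716) x1=(1.4047, 0.6432, 1.0814) x2=(-1.2016, 1.8915, -0.2307) x3=(-0.5753, 1.5888, 0.0324) x4=(-0.9771, -0.7707, -0.8809)
step 3: x0=(-0.6859, 0.4647, -0.4569) x1=(1.3951, 0.6649, 1.0608) x2=(-1.2019, 1.9114, -0.2459) x3=(-0.5874, 1.6076, 0.0338) x4=(-0.9901, -0.7800, -0.8957)
step 4: x0=(-0.6803, 0.4664, -0.4418) x1=(1.3843, 0.6867, 1.0394) x2=(-1.2018, 1.9307, -0.2612) x3=(-0.5991, 1.6260, 0.0353) x4=(-1.0028, -0.7886, -0.9101)
step 5: x0=(-0.6743, 0.4681, -0.4265) x1=(1.3723, 0.7084, 1.0172) x2=(-1.2015, 1.9494, -0.2764) x3=(-0.6105, 1.6439, 0.0368) x4=(-1.0152, -0.7965, -0.9240)
step 6: x0=(-0.6678, 0.4698, -0.4109) x1=(1.3590, 0.7302, 0.9942) x2=(-1.2008, 1.9675, -0.2915) x3=(-0.6216, 1.6615, 0.0385) x4=(-1.0273, -0.8036, -0.9375)
step 7: x0=(-0.6609, 0.4716, -0.3950) x1=(1.3445, 0.7520, 0.9705) x2=(-1.1999, 1.9849, -0.3067) x3=(-0.6324, 1.6785, 0.0403) x4=(-1.0389, -0.8099, -0.9506)
step 8: x0=(-0.6536, 0.4734, -0.3788) x1=(1.3288, 0.7738, 0.9460) x2=(-1.1986, 2.0017, -0.3219) x3=(-0.6428, 1.6951, 0.0421) x4=(-1.0503, -0.8155, -0.9633)
step 9: x0=(-0.6459, 0.4752, -0.3624) x1=(1.3119, 0.7955, 0.9207) x2=(-1.1970, 2.0178, -0.3371) x3=(-0.6530, 1.7113, 0.0440) x4=(-1.0613, -0.8202, -0.9755)
step 10: x0=(-0.6379, 0.4771, -0.3458) x1=(1.2938, 0.8173, 0.8948) x2=(-1.1951, 2.0333, -0.3523) x3=(-0.6628, 1.7270, 0.0460) x4=(-1.0719, -0.8240, -0.9872)
step 11: x0=(-0.6296, 0.4791, -0.3289) x1=(1.2745, 0.8390, 0.8681) x2=(-1.1929, 2.0481, -0.3675) x3=(-0.6723, 1.7422, 0.0481) x4=(-1.0822, -0.8270, -0.9985)
step 12: x0=(-0.6209, 0.4811, -0.3119) x1=(1.2542, 0.8607, 0.8407) x2=(-1.1904, 2.0622, -0.3827) x3=(-0.6816, 1.7569, 0.0503) x4=(-1.0921, -0.8292, -1.0094)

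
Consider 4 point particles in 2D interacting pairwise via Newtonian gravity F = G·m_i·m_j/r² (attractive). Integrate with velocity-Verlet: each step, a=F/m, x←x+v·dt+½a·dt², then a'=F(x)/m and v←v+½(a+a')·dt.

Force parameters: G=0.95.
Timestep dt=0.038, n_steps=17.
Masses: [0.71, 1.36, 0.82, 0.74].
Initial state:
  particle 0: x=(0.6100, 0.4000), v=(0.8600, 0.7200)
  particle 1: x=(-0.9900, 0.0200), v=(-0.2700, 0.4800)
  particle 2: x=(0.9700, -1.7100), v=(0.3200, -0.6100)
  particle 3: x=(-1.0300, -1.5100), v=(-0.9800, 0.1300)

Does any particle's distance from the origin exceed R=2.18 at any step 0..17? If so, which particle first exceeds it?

yes, particle 2

step 0: x0=(0.6100, 0.4000) x1=(-0.9900, 0.0200) x2=(0.9700, -1.7100) x3=(-1.0300, -1.5100)
step 1: x0=(0.6423, 0.4271) x1=(-1.0000, 0.0380) x2=(0.9819, -1.7330) x3=(-1.0670, -1.5046)
step 2: x0=(0.6739, 0.4537) x1=(-1.0096, 0.0556) x2=(0.9934, -1.7555) x3=(-1.1037, -1.4984)
step 3: x0=(0.7049, 0.4798) x1=(-1.0188, 0.0727) x2=(1.0044, -1.7777) x3=(-1.1399, -1.4913)
step 4: x0=(0.7352, 0.5055) x1=(-1.0276, 0.0894) x2=(1.0150, -1.7995) x3=(-1.1758, -1.4834)
step 5: x0=(0.7648, 0.5307) x1=(-1.0361, 0.1056) x2=(1.0251, -1.8209) x3=(-1.2113, -1.4747)
step 6: x0=(0.7939, 0.5556) x1=(-1.0442, 0.1214) x2=(1.0349, -1.8420) x3=(-1.2464, -1.4652)
step 7: x0=(0.8224, 0.5800) x1=(-1.0520, 0.1368) x2=(1.0443, -1.8627) x3=(-1.2811, -1.4549)
step 8: x0=(0.8503, 0.6040) x1=(-1.0595, 0.1517) x2=(1.0534, -1.8831) x3=(-1.3154, -1.4439)
step 9: x0=(0.8777, 0.6277) x1=(-1.0667, 0.1663) x2=(1.0621, -1.9031) x3=(-1.3494, -1.4321)
step 10: x0=(0.9046, 0.6510) x1=(-1.0737, 0.1804) x2=(1.0705, -1.9228) x3=(-1.3829, -1.4196)
step 11: x0=(0.9310, 0.6740) x1=(-1.0804, 0.1941) x2=(1.0786, -1.9421) x3=(-1.4161, -1.4064)
step 12: x0=(0.9569, 0.6966) x1=(-1.0869, 0.2074) x2=(1.0864, -1.9612) x3=(-1.4489, -1.3924)
step 13: x0=(0.9823, 0.7189) x1=(-1.0932, 0.2204) x2=(1.0939, -1.9799) x3=(-1.4813, -1.3778)
step 14: x0=(1.0072, 0.7409) x1=(-1.0992, 0.2329) x2=(1.1011, -1.9983) x3=(-1.5133, -1.3624)
step 15: x0=(1.0317, 0.7626) x1=(-1.1051, 0.2450) x2=(1.1080, -2.0165) x3=(-1.5450, -1.3464)
step 16: x0=(1.0557, 0.7840) x1=(-1.1108, 0.2567) x2=(1.1147, -2.0343) x3=(-1.5762, -1.3297)
step 17: x0=(1.0793, 0.8051) x1=(-1.1164, 0.2681) x2=(1.1211, -2.0519) x3=(-1.6070, -1.3123)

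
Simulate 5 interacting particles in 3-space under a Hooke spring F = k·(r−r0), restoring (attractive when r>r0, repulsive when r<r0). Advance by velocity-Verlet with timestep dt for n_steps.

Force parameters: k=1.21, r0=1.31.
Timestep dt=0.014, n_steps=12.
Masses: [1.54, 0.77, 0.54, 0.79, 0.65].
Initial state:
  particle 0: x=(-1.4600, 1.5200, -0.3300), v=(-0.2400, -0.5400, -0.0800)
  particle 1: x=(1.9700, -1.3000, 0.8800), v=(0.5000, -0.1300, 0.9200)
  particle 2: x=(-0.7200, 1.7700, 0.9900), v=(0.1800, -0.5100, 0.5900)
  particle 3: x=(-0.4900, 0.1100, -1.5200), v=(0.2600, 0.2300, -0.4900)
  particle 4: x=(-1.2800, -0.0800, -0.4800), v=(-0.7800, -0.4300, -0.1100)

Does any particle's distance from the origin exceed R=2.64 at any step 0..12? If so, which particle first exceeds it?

step 0: x0=(-1.4600, 1.5200, -0.3300) x1=(1.9700, -1.3000, 0.8800) x2=(-0.7200, 1.7700, 0.9900) x3=(-0.4900, 0.1100, -1.5200) x4=(-1.2800, -0.0800, -0.4800)
step 1: x0=(-1.4631, 1.5122, -0.3311) x1=(1.9758, -1.3009, 0.8924) x2=(-0.7171, 1.7620, 0.9977) x3=(-0.4862, 0.1133, -1.5263) x4=(-1.2905, -0.0860, -0.4813)
step 2: x0=(-1.4658, 1.5040, -0.3321) x1=(1.9791, -1.3001, 0.9038) x2=(-0.7136, 1.7523, 1.0044) x3=(-0.4821, 0.1168, -1.5317) x4=(-1.3001, -0.0918, -0.4819)
step 3: x0=(-1.4680, 1.4954, -0.3329) x1=(1.9799, -1.2974, 0.9141) x2=(-0.7093, 1.7409, 1.0101) x3=(-0.4776, 0.1204, -1.5359) x4=(-1.3089, -0.0975, -0.4820)
step 4: x0=(-1.4698, 1.4863, -0.3337) x1=(1.9783, -1.2930, 0.9235) x2=(-0.7044, 1.7277, 1.0146) x3=(-0.4728, 0.1241, -1.5391) x4=(-1.3167, -0.1030, -0.4815)
step 5: x0=(-1.4711, 1.4768, -0.3344) x1=(1.9741, -1.2868, 0.9318) x2=(-0.6988, 1.7129, 1.0182) x3=(-0.4677, 0.1281, -1.5412) x4=(-1.3237, -0.1084, -0.4805)
step 6: x0=(-1.4719, 1.4669, -0.3350) x1=(1.9676, -1.2789, 0.9390) x2=(-0.6925, 1.6965, 1.0206) x3=(-0.4623, 0.1321, -1.5423) x4=(-1.3298, -0.1137, -0.4788)
step 7: x0=(-1.4723, 1.4566, -0.3355) x1=(1.9585, -1.2692, 0.9452) x2=(-0.6856, 1.6783, 1.0220) x3=(-0.4566, 0.1363, -1.5423) x4=(-1.3350, -0.1188, -0.4766)
step 8: x0=(-1.4722, 1.4459, -0.3359) x1=(1.9470, -1.2578, 0.9504) x2=(-0.6780, 1.6586, 1.0223) x3=(-0.4506, 0.1406, -1.5412) x4=(-1.3392, -0.1238, -0.4738)
step 9: x0=(-1.4717, 1.4348, -0.3361) x1=(1.9331, -1.2447, 0.9545) x2=(-0.6698, 1.6372, 1.0215) x3=(-0.4443, 0.1450, -1.5391) x4=(-1.3426, -0.1287, -0.4704)
step 10: x0=(-1.4707, 1.4232, -0.3363) x1=(1.9168, -1.2300, 0.9576) x2=(-0.6610, 1.6143, 1.0197) x3=(-0.4377, 0.1495, -1.5359) x4=(-1.3451, -0.1334, -0.4665)
step 11: x0=(-1.4692, 1.4113, -0.3363) x1=(1.8981, -1.2136, 0.9596) x2=(-0.6516, 1.5898, 1.0169) x3=(-0.4308, 0.1542, -1.5316) x4=(-1.3466, -0.1380, -0.4620)
step 12: x0=(-1.4673, 1.3990, -0.3363) x1=(1.8771, -1.1955, 0.9605) x2=(-0.6416, 1.5638, 1.0130) x3=(-0.4236, 0.1589, -1.5263) x4=(-1.3473, -0.1425, -0.4570)

no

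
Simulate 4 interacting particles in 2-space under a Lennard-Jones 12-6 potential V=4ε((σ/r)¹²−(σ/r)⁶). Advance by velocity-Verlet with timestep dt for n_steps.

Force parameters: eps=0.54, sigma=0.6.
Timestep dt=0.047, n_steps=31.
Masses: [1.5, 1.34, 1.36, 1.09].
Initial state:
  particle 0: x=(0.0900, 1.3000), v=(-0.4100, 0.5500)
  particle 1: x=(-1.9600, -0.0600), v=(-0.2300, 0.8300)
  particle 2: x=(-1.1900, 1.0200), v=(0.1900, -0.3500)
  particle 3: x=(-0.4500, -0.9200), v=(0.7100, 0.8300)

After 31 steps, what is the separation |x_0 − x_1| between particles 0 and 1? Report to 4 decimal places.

1.7539

step 0: x0=(0.0900, 1.3000) x1=(-1.9600, -0.0600) x2=(-1.1900, 1.0200) x3=(-0.4500, -0.9200)
step 1: x0=(0.0707, 1.3258) x1=(-1.9708, -0.0209) x2=(-1.1810, 1.0035) x3=(-0.4166, -0.8810)
step 2: x0=(0.0512, 1.3516) x1=(-1.9814, 0.0182) x2=(-1.1720, 0.9869) x3=(-0.3833, -0.8419)
step 3: x0=(0.0316, 1.3774) x1=(-1.9919, 0.0576) x2=(-1.1629, 0.9702) x3=(-0.3500, -0.8029)
step 4: x0=(0.0118, 1.4031) x1=(-2.0023, 0.0970) x2=(-1.1538, 0.9534) x3=(-0.3167, -0.7638)
step 5: x0=(-0.0082, 1.4287) x1=(-2.0124, 0.1367) x2=(-1.1447, 0.9365) x3=(-0.2834, -0.7247)
step 6: x0=(-0.0284, 1.4542) x1=(-2.0223, 0.1766) x2=(-1.1356, 0.9195) x3=(-0.2501, -0.6855)
step 7: x0=(-0.0487, 1.4796) x1=(-2.0320, 0.2167) x2=(-1.1266, 0.9023) x3=(-0.2169, -0.6464)
step 8: x0=(-0.0692, 1.5050) x1=(-2.0413, 0.2570) x2=(-1.1176, 0.8850) x3=(-0.1837, -0.6072)
step 9: x0=(-0.0899, 1.5302) x1=(-2.0502, 0.2975) x2=(-1.1088, 0.8675) x3=(-0.1505, -0.5680)
step 10: x0=(-0.1108, 1.5553) x1=(-2.0588, 0.3383) x2=(-1.1002, 0.8500) x3=(-0.1173, -0.5287)
step 11: x0=(-0.1319, 1.5802) x1=(-2.0668, 0.3794) x2=(-1.0918, 0.8323) x3=(-0.0841, -0.4894)
step 12: x0=(-0.1532, 1.6051) x1=(-2.0744, 0.4207) x2=(-1.0837, 0.8144) x3=(-0.0510, -0.4501)
step 13: x0=(-0.1746, 1.6297) x1=(-2.0813, 0.4622) x2=(-1.0760, 0.7965) x3=(-0.0179, -0.4107)
step 14: x0=(-0.1962, 1.6542) x1=(-2.0877, 0.5039) x2=(-1.0686, 0.7786) x3=(0.0152, -0.3713)
step 15: x0=(-0.2179, 1.6786) x1=(-2.0935, 0.5458) x2=(-1.0617, 0.7606) x3=(0.0482, -0.3319)
step 16: x0=(-0.2397, 1.7028) x1=(-2.0986, 0.5878) x2=(-1.0552, 0.7426) x3=(0.0812, -0.2924)
step 17: x0=(-0.2617, 1.7269) x1=(-2.1031, 0.6299) x2=(-1.0492, 0.7246) x3=(0.1142, -0.2528)
step 18: x0=(-0.2837, 1.7509) x1=(-2.1069, 0.6721) x2=(-1.0437, 0.7066) x3=(0.1471, -0.2132)
step 19: x0=(-0.3059, 1.7747) x1=(-2.1102, 0.7143) x2=(-1.0386, 0.6888) x3=(0.1799, -0.1736)
step 20: x0=(-0.3281, 1.7984) x1=(-2.1129, 0.7565) x2=(-1.0339, 0.6710) x3=(0.2127, -0.1339)
step 21: x0=(-0.3504, 1.8220) x1=(-2.1150, 0.7986) x2=(-1.0297, 0.6533) x3=(0.2454, -0.0941)
step 22: x0=(-0.3727, 1.8455) x1=(-2.1166, 0.8407) x2=(-1.0258, 0.6358) x3=(0.2780, -0.0543)
step 23: x0=(-0.3951, 1.8689) x1=(-2.1178, 0.8827) x2=(-1.0223, 0.6185) x3=(0.3105, -0.0144)
step 24: x0=(-0.4176, 1.8922) x1=(-2.1185, 0.9246) x2=(-1.0191, 0.6012) x3=(0.3430, 0.0255)
step 25: x0=(-0.4400, 1.9155) x1=(-2.1189, 0.9664) x2=(-1.0161, 0.5842) x3=(0.3754, 0.0654)
step 26: x0=(-0.4626, 1.9387) x1=(-2.1190, 1.0081) x2=(-1.0134, 0.5673) x3=(0.4077, 0.1054)
step 27: x0=(-0.4851, 1.9618) x1=(-2.1188, 1.0497) x2=(-1.0108, 0.5505) x3=(0.4400, 0.1454)
step 28: x0=(-0.5076, 1.9848) x1=(-2.1183, 1.0912) x2=(-1.0084, 0.5339) x3=(0.4721, 0.1854)
step 29: x0=(-0.5302, 2.0078) x1=(-2.1177, 1.1326) x2=(-1.0061, 0.5174) x3=(0.5043, 0.2255)
step 30: x0=(-0.5528, 2.0308) x1=(-2.1169, 1.1739) x2=(-1.0038, 0.5010) x3=(0.5363, 0.2655)
step 31: x0=(-0.5754, 2.0537) x1=(-2.1159, 1.2151) x2=(-1.0017, 0.4847) x3=(0.5683, 0.3056)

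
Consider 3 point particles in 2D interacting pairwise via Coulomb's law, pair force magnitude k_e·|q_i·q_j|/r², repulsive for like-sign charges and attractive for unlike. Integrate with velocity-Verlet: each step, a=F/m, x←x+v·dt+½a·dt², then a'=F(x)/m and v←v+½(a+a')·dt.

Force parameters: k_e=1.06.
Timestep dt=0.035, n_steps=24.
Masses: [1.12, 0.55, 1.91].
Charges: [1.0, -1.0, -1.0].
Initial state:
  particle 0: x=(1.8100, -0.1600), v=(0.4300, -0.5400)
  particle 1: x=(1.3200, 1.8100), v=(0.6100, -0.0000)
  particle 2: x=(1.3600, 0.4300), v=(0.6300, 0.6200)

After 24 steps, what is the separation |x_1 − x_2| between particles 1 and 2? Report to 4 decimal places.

step 0: x0=(1.8100, -0.1600) x1=(1.3200, 1.8100) x2=(1.3600, 0.4300)
step 1: x0=(1.8244, -0.1779) x1=(1.3414, 1.8103) x2=(1.3824, 0.4510)
step 2: x0=(1.8376, -0.1940) x1=(1.3629, 1.8114) x2=(1.4055, 0.4708)
step 3: x0=(1.8497, -0.2082) x1=(1.3845, 1.8132) x2=(1.4292, 0.4892)
step 4: x0=(1.8608, -0.2207) x1=(1.4061, 1.8159) x2=(1.4535, 0.5064)
step 5: x0=(1.8711, -0.2315) x1=(1.4279, 1.8194) x2=(1.4782, 0.5223)
step 6: x0=(1.8806, -0.2405) x1=(1.4497, 1.8238) x2=(1.5034, 0.5370)
step 7: x0=(1.8893, -0.2480) x1=(1.4715, 1.8290) x2=(1.5290, 0.5504)
step 8: x0=(1.8974, -0.2538) x1=(1.4934, 1.8352) x2=(1.5550, 0.5627)
step 9: x0=(1.9049, -0.2580) x1=(1.5153, 1.8424) x2=(1.5813, 0.5737)
step 10: x0=(1.9118, -0.2605) x1=(1.5372, 1.8505) x2=(1.6080, 0.5835)
step 11: x0=(1.9181, -0.2615) x1=(1.5591, 1.8595) x2=(1.6350, 0.5921)
step 12: x0=(1.9240, -0.2609) x1=(1.5810, 1.8695) x2=(1.6623, 0.5994)
step 13: x0=(1.9294, -0.2586) x1=(1.6030, 1.8805) x2=(1.6898, 0.6056)
step 14: x0=(1.9344, -0.2547) x1=(1.6249, 1.8924) x2=(1.7176, 0.6105)
step 15: x0=(1.9389, -0.2492) x1=(1.6467, 1.9052) x2=(1.7457, 0.6142)
step 16: x0=(1.9432, -0.2420) x1=(1.6685, 1.9190) x2=(1.7739, 0.6166)
step 17: x0=(1.9471, -0.2330) x1=(1.6903, 1.9336) x2=(1.8024, 0.6177)
step 18: x0=(1.9507, -0.2223) x1=(1.7120, 1.9491) x2=(1.8310, 0.6176)
step 19: x0=(1.9541, -0.2097) x1=(1.7337, 1.9654) x2=(1.8598, 0.6161)
step 20: x0=(1.9572, -0.1952) x1=(1.7553, 1.9825) x2=(1.8888, 0.6133)
step 21: x0=(1.9602, -0.1788) x1=(1.7768, 2.0003) x2=(1.9179, 0.6092)
step 22: x0=(1.9631, -0.1602) x1=(1.7982, 2.0189) x2=(1.9471, 0.6035)
step 23: x0=(1.9659, -0.1394) x1=(1.8195, 2.0381) x2=(1.9763, 0.5964)
step 24: x0=(1.9687, -0.1162) x1=(1.8408, 2.0579) x2=(2.0055, 0.5877)

1.4794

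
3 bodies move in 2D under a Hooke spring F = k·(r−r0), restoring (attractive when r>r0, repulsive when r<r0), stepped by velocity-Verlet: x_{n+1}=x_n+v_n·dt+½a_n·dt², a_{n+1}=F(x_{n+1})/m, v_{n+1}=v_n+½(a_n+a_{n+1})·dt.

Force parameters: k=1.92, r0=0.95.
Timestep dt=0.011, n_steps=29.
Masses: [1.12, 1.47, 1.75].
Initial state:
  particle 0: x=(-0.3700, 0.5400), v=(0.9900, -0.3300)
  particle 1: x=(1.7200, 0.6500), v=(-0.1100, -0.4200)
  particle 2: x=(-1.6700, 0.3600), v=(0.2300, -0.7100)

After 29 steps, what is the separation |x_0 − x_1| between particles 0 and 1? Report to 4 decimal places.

1.4718

step 0: x0=(-0.3700, 0.5400) x1=(1.7200, 0.6500) x2=(-1.6700, 0.3600)
step 1: x0=(-0.3590, 0.5364) x1=(1.7185, 0.6454) x2=(-1.6673, 0.3522)
step 2: x0=(-0.3479, 0.5327) x1=(1.7164, 0.6407) x2=(-1.6642, 0.3444)
step 3: x0=(-0.3366, 0.5291) x1=(1.7138, 0.6359) x2=(-1.6607, 0.3367)
step 4: x0=(-0.3252, 0.5255) x1=(1.7107, 0.6312) x2=(-1.6569, 0.3290)
step 5: x0=(-0.3136, 0.5219) x1=(1.7069, 0.6264) x2=(-1.6527, 0.3214)
step 6: x0=(-0.3019, 0.5182) x1=(1.7026, 0.6215) x2=(-1.6481, 0.3138)
step 7: x0=(-0.2900, 0.5146) x1=(1.6978, 0.6166) x2=(-1.6432, 0.3062)
step 8: x0=(-0.2781, 0.5110) x1=(1.6924, 0.6117) x2=(-1.6378, 0.2987)
step 9: x0=(-0.2660, 0.5073) x1=(1.6865, 0.6067) x2=(-1.6321, 0.2912)
step 10: x0=(-0.2537, 0.5037) x1=(1.6801, 0.6016) x2=(-1.6261, 0.2837)
step 11: x0=(-0.2414, 0.5001) x1=(1.6731, 0.5966) x2=(-1.6196, 0.2763)
step 12: x0=(-0.2290, 0.4964) x1=(1.6656, 0.5915) x2=(-1.6128, 0.2689)
step 13: x0=(-0.2164, 0.4928) x1=(1.6576, 0.5863) x2=(-1.6056, 0.2616)
step 14: x0=(-0.2038, 0.4891) x1=(1.6491, 0.5811) x2=(-1.5981, 0.2543)
step 15: x0=(-0.1910, 0.4854) x1=(1.6401, 0.5758) x2=(-1.5901, 0.2470)
step 16: x0=(-0.1782, 0.4818) x1=(1.6305, 0.5705) x2=(-1.5819, 0.2398)
step 17: x0=(-0.1653, 0.4781) x1=(1.6205, 0.5652) x2=(-1.5732, 0.2326)
step 18: x0=(-0.1523, 0.4744) x1=(1.6100, 0.5598) x2=(-1.5642, 0.2255)
step 19: x0=(-0.1392, 0.4707) x1=(1.5990, 0.5544) x2=(-1.5548, 0.2184)
step 20: x0=(-0.1261, 0.4670) x1=(1.5875, 0.5489) x2=(-1.5451, 0.2113)
step 21: x0=(-0.1129, 0.4633) x1=(1.5756, 0.5434) x2=(-1.5351, 0.2043)
step 22: x0=(-0.0997, 0.4596) x1=(1.5632, 0.5379) x2=(-1.5246, 0.1974)
step 23: x0=(-0.0864, 0.4558) x1=(1.5503, 0.5323) x2=(-1.5138, 0.1904)
step 24: x0=(-0.0731, 0.4521) x1=(1.5370, 0.5266) x2=(-1.5027, 0.1836)
step 25: x0=(-0.0598, 0.4483) x1=(1.5233, 0.5210) x2=(-1.4912, 0.1767)
step 26: x0=(-0.0464, 0.4445) x1=(1.5092, 0.5152) x2=(-1.4794, 0.1700)
step 27: x0=(-0.0330, 0.4407) x1=(1.4946, 0.5095) x2=(-1.4673, 0.1632)
step 28: x0=(-0.0196, 0.4369) x1=(1.4796, 0.5037) x2=(-1.4548, 0.1565)
step 29: x0=(-0.0061, 0.4331) x1=(1.4642, 0.4978) x2=(-1.4420, 0.1499)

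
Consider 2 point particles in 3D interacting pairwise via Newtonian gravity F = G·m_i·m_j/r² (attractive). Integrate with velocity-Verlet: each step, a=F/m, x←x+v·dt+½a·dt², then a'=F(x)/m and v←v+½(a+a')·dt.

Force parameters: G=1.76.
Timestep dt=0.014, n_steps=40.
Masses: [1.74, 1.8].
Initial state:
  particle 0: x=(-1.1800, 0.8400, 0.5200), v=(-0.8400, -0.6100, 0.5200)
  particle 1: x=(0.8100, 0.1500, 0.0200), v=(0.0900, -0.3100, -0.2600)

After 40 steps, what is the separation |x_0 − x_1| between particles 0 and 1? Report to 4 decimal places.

2.5484

step 0: x0=(-1.1800, 0.8400, 0.5200) x1=(0.8100, 0.1500, 0.0200)
step 1: x0=(-1.1917, 0.8314, 0.5273) x1=(0.8112, 0.1457, 0.0164)
step 2: x0=(-1.2033, 0.8228, 0.5345) x1=(0.8123, 0.1414, 0.0128)
step 3: x0=(-1.2147, 0.8142, 0.5417) x1=(0.8133, 0.1372, 0.0092)
step 4: x0=(-1.2261, 0.8055, 0.5489) x1=(0.8141, 0.1330, 0.0057)
step 5: x0=(-1.2373, 0.7968, 0.5560) x1=(0.8149, 0.1288, 0.0022)
step 6: x0=(-1.2484, 0.7880, 0.5631) x1=(0.8155, 0.1247, -0.0013)
step 7: x0=(-1.2594, 0.7792, 0.5702) x1=(0.8160, 0.1206, -0.0047)
step 8: x0=(-1.2703, 0.7704, 0.5773) x1=(0.8164, 0.1165, -0.0082)
step 9: x0=(-1.2811, 0.7615, 0.5843) x1=(0.8167, 0.1125, -0.0116)
step 10: x0=(-1.2917, 0.7526, 0.5913) x1=(0.8169, 0.1085, -0.0149)
step 11: x0=(-1.3023, 0.7437, 0.5982) x1=(0.8170, 0.1045, -0.0182)
step 12: x0=(-1.3127, 0.7347, 0.6051) x1=(0.8170, 0.1006, -0.0215)
step 13: x0=(-1.3231, 0.7257, 0.6120) x1=(0.8169, 0.0967, -0.0248)
step 14: x0=(-1.3333, 0.7167, 0.6189) x1=(0.8167, 0.0928, -0.0280)
step 15: x0=(-1.3434, 0.7077, 0.6257) x1=(0.8163, 0.0890, -0.0312)
step 16: x0=(-1.3534, 0.6986, 0.6325) x1=(0.8159, 0.0852, -0.0344)
step 17: x0=(-1.3633, 0.6895, 0.6393) x1=(0.8154, 0.0814, -0.0375)
step 18: x0=(-1.3732, 0.6803, 0.6460) x1=(0.8148, 0.0777, -0.0406)
step 19: x0=(-1.3829, 0.6711, 0.6527) x1=(0.8141, 0.0739, -0.0437)
step 20: x0=(-1.3925, 0.6619, 0.6594) x1=(0.8132, 0.0702, -0.0468)
step 21: x0=(-1.4020, 0.6527, 0.6660) x1=(0.8123, 0.0666, -0.0498)
step 22: x0=(-1.4114, 0.6434, 0.6726) x1=(0.8113, 0.0629, -0.0528)
step 23: x0=(-1.4207, 0.6342, 0.6792) x1=(0.8102, 0.0593, -0.0557)
step 24: x0=(-1.4299, 0.6249, 0.6857) x1=(0.8090, 0.0557, -0.0586)
step 25: x0=(-1.4390, 0.6155, 0.6922) x1=(0.8077, 0.0521, -0.0615)
step 26: x0=(-1.4481, 0.6062, 0.6987) x1=(0.8063, 0.0486, -0.0644)
step 27: x0=(-1.4570, 0.5968, 0.7051) x1=(0.8048, 0.0450, -0.0672)
step 28: x0=(-1.4658, 0.5874, 0.7115) x1=(0.8033, 0.0415, -0.0700)
step 29: x0=(-1.4745, 0.5780, 0.7179) x1=(0.8016, 0.0380, -0.0728)
step 30: x0=(-1.4832, 0.5685, 0.7243) x1=(0.7998, 0.0346, -0.0755)
step 31: x0=(-1.4917, 0.5590, 0.7306) x1=(0.7980, 0.0311, -0.0782)
step 32: x0=(-1.5002, 0.5495, 0.7368) x1=(0.7961, 0.0277, -0.0809)
step 33: x0=(-1.5085, 0.5400, 0.7431) x1=(0.7940, 0.0243, -0.0835)
step 34: x0=(-1.5168, 0.5305, 0.7493) x1=(0.7919, 0.0209, -0.0862)
step 35: x0=(-1.5250, 0.5209, 0.7555) x1=(0.7897, 0.0176, -0.0887)
step 36: x0=(-1.5331, 0.5114, 0.7616) x1=(0.7874, 0.0142, -0.0913)
step 37: x0=(-1.5411, 0.5018, 0.7677) x1=(0.7851, 0.0109, -0.0938)
step 38: x0=(-1.5490, 0.4922, 0.7738) x1=(0.7826, 0.0076, -0.0963)
step 39: x0=(-1.5568, 0.4825, 0.7799) x1=(0.7800, 0.0043, -0.0987)
step 40: x0=(-1.5646, 0.4729, 0.7859) x1=(0.7774, 0.0011, -0.1011)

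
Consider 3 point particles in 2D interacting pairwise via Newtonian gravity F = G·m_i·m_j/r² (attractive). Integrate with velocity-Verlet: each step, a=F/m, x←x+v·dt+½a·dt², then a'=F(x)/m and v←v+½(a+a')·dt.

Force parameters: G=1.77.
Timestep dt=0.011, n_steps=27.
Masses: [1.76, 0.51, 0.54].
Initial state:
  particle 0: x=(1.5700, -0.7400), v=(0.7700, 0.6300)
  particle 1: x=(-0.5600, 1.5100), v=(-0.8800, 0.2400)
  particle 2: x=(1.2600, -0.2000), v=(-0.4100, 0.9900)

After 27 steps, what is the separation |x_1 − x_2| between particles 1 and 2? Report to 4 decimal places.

2.7493

step 0: x0=(1.5700, -0.7400) x1=(-0.5600, 1.5100) x2=(1.2600, -0.2000)
step 1: x0=(1.5784, -0.7329) x1=(-0.5697, 1.5126) x2=(1.2557, -0.1895)
step 2: x0=(1.5866, -0.7256) x1=(-0.5793, 1.5152) x2=(1.2519, -0.1799)
step 3: x0=(1.5947, -0.7180) x1=(-0.5889, 1.5177) x2=(1.2486, -0.1709)
step 4: x0=(1.6026, -0.7102) x1=(-0.5984, 1.5202) x2=(1.2457, -0.1628)
step 5: x0=(1.6104, -0.7022) x1=(-0.6079, 1.5227) x2=(1.2433, -0.1554)
step 6: x0=(1.6180, -0.6939) x1=(-0.6173, 1.5251) x2=(1.2414, -0.1486)
step 7: x0=(1.6255, -0.6854) x1=(-0.6268, 1.5275) x2=(1.2399, -0.1426)
step 8: x0=(1.6328, -0.6767) x1=(-0.6361, 1.5298) x2=(1.2390, -0.1373)
step 9: x0=(1.6399, -0.6678) x1=(-0.6455, 1.5321) x2=(1.2385, -0.1326)
step 10: x0=(1.6469, -0.6586) x1=(-0.6548, 1.5344) x2=(1.2385, -0.1286)
step 11: x0=(1.6537, -0.6492) x1=(-0.6640, 1.5366) x2=(1.2390, -0.1253)
step 12: x0=(1.6603, -0.6397) x1=(-0.6732, 1.5388) x2=(1.2400, -0.1226)
step 13: x0=(1.6668, -0.6299) x1=(-0.6824, 1.5410) x2=(1.2415, -0.1205)
step 14: x0=(1.6731, -0.6199) x1=(-0.6915, 1.5431) x2=(1.2436, -0.1191)
step 15: x0=(1.6792, -0.6097) x1=(-0.7006, 1.5452) x2=(1.2462, -0.1183)
step 16: x0=(1.6851, -0.5993) x1=(-0.7097, 1.5472) x2=(1.2494, -0.1182)
step 17: x0=(1.6909, -0.5887) x1=(-0.7187, 1.5492) x2=(1.2532, -0.1188)
step 18: x0=(1.6964, -0.5778) x1=(-0.7277, 1.5512) x2=(1.2576, -0.1200)
step 19: x0=(1.7017, -0.5668) x1=(-0.7366, 1.5531) x2=(1.2626, -0.1218)
step 20: x0=(1.7068, -0.5555) x1=(-0.7455, 1.5550) x2=(1.2683, -0.1244)
step 21: x0=(1.7117, -0.5440) x1=(-0.7543, 1.5569) x2=(1.2747, -0.1276)
step 22: x0=(1.7164, -0.5323) x1=(-0.7631, 1.5587) x2=(1.2818, -0.1315)
step 23: x0=(1.7207, -0.5204) x1=(-0.7719, 1.5605) x2=(1.2897, -0.1362)
step 24: x0=(1.7249, -0.5082) x1=(-0.7806, 1.5623) x2=(1.2985, -0.1416)
step 25: x0=(1.7287, -0.4958) x1=(-0.7893, 1.5640) x2=(1.3081, -0.1477)
step 26: x0=(1.7323, -0.4831) x1=(-0.7980, 1.5657) x2=(1.3187, -0.1547)
step 27: x0=(1.7355, -0.4702) x1=(-0.8066, 1.5674) x2=(1.3303, -0.1625)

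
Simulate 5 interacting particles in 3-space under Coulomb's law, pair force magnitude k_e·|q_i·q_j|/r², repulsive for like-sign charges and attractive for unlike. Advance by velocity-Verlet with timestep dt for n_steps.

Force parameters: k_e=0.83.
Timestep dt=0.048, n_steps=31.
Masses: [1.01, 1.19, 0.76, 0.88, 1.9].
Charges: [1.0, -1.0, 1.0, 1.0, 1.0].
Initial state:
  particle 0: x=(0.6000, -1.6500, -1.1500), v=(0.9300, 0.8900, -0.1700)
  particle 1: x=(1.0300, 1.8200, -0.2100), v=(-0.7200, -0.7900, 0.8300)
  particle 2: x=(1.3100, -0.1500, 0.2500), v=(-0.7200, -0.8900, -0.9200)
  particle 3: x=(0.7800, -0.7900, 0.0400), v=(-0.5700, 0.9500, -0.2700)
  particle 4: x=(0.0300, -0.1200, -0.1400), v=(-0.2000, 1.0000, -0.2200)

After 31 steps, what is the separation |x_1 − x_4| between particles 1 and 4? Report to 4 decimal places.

2.2033

step 0: x0=(0.6000, -1.6500, -1.1500) x1=(1.0300, 1.8200, -0.2100) x2=(1.3100, -0.1500, 0.2500) x3=(0.7800, -0.7900, 0.0400) x4=(0.0300, -0.1200, -0.1400)
step 1: x0=(0.6446, -1.6078, -1.1588) x1=(0.9954, 1.7816, -0.1701) x2=(1.2772, -0.1910, 0.2066) x3=(0.7526, -0.7457, 0.0272) x4=(0.0198, -0.0715, -0.1507)
step 2: x0=(0.6892, -1.5667, -1.1687) x1=(0.9606, 1.7421, -0.1302) x2=(1.2487, -0.2282, 0.1647) x3=(0.7244, -0.7045, 0.0148) x4=(0.0083, -0.0218, -0.1615)
step 3: x0=(0.7338, -1.5266, -1.1799) x1=(0.9256, 1.7014, -0.0902) x2=(1.2251, -0.2615, 0.1246) x3=(0.6948, -0.6665, 0.0028) x4=(-0.0044, 0.0290, -0.1726)
step 4: x0=(0.7785, -1.4877, -1.1924) x1=(0.8905, 1.6596, -0.0502) x2=(1.2073, -0.2907, 0.0863) x3=(0.6631, -0.6318, -0.0090) x4=(-0.0183, 0.0811, -0.1838)
step 5: x0=(0.8233, -1.4499, -1.2062) x1=(0.8552, 1.6165, -0.0103) x2=(1.1960, -0.3160, 0.0496) x3=(0.6285, -0.6003, -0.0203) x4=(-0.0335, 0.1346, -0.1951)
step 6: x0=(0.8682, -1.4131, -1.2213) x1=(0.8196, 1.5721, 0.0295) x2=(1.1916, -0.3379, 0.0145) x3=(0.5905, -0.5718, -0.0310) x4=(-0.0497, 0.1894, -0.2066)
step 7: x0=(0.9134, -1.3775, -1.2378) x1=(0.7837, 1.5263, 0.0691) x2=(1.1940, -0.3570, -0.0194) x3=(0.5488, -0.5458, -0.0409) x4=(-0.0669, 0.2457, -0.2182)
step 8: x0=(0.9588, -1.3429, -1.2555) x1=(0.7476, 1.4791, 0.1086) x2=(1.2029, -0.3737, -0.0521) x3=(0.5037, -0.5217, -0.0498) x4=(-0.0851, 0.3034, -0.2299)
step 9: x0=(1.0045, -1.3093, -1.2746) x1=(0.7111, 1.4303, 0.1477) x2=(1.2176, -0.3886, -0.0839) x3=(0.4553, -0.4991, -0.0576) x4=(-0.1041, 0.3626, -0.2415)
step 10: x0=(1.0506, -1.2767, -1.2951) x1=(0.6742, 1.3798, 0.1864) x2=(1.2374, -0.4022, -0.1147) x3=(0.4041, -0.4777, -0.0641) x4=(-0.1237, 0.4234, -0.2532)
step 11: x0=(1.0970, -1.2451, -1.3168) x1=(0.6368, 1.3277, 0.2246) x2=(1.2616, -0.4145, -0.1446) x3=(0.3506, -0.4572, -0.0694) x4=(-0.1438, 0.4856, -0.2648)
step 12: x0=(1.1437, -1.2144, -1.3399) x1=(0.5989, 1.2739, 0.2622) x2=(1.2894, -0.4259, -0.1737) x3=(0.2951, -0.4374, -0.0734) x4=(-0.1644, 0.5494, -0.2762)
step 13: x0=(1.1908, -1.1846, -1.3642) x1=(0.5604, 1.2183, 0.2989) x2=(1.3203, -0.4364, -0.2017) x3=(0.2379, -0.4181, -0.0762) x4=(-0.1851, 0.6147, -0.2873)
step 14: x0=(1.2382, -1.1557, -1.3898) x1=(0.5211, 1.1610, 0.3346) x2=(1.3537, -0.4460, -0.2286) x3=(0.1793, -0.3994, -0.0778) x4=(-0.2060, 0.6813, -0.2982)
step 15: x0=(1.2860, -1.1275, -1.4166) x1=(0.4811, 1.1020, 0.3691) x2=(1.3893, -0.4548, -0.2544) x3=(0.1195, -0.3811, -0.0783) x4=(-0.2268, 0.7493, -0.3086)
step 16: x0=(1.3341, -1.1000, -1.4447) x1=(0.4401, 1.0414, 0.4023) x2=(1.4266, -0.4628, -0.2790) x3=(0.0586, -0.3631, -0.0776) x4=(-0.2475, 0.8186, -0.3185)
step 17: x0=(1.3825, -1.0733, -1.4740) x1=(0.3982, 0.9793, 0.4338) x2=(1.4654, -0.4700, -0.3023) x3=(-0.0031, -0.3453, -0.0758) x4=(-0.2679, 0.8888, -0.3278)
step 18: x0=(1.4312, -1.0473, -1.5046) x1=(0.3554, 0.9160, 0.4637) x2=(1.5055, -0.4765, -0.3242) x3=(-0.0656, -0.3275, -0.0730) x4=(-0.2881, 0.9600, -0.3365)
step 19: x0=(1.4802, -1.0218, -1.5363) x1=(0.3117, 0.8517, 0.4917) x2=(1.5466, -0.4822, -0.3446) x3=(-0.1287, -0.3098, -0.0691) x4=(-0.3080, 1.0319, -0.3444)
step 20: x0=(1.5294, -0.9970, -1.5692) x1=(0.2671, 0.7865, 0.5180) x2=(1.5886, -0.4873, -0.3637) x3=(-0.1923, -0.2921, -0.0641) x4=(-0.3276, 1.1043, -0.3517)
step 21: x0=(1.5788, -0.9727, -1.6032) x1=(0.2219, 0.7205, 0.5426) x2=(1.6313, -0.4918, -0.3812) x3=(-0.2563, -0.2741, -0.0580) x4=(-0.3470, 1.1772, -0.3584)
step 22: x0=(1.6285, -0.9488, -1.6384) x1=(0.1760, 0.6539, 0.5654) x2=(1.6747, -0.4958, -0.3972) x3=(-0.3205, -0.2558, -0.0507) x4=(-0.3663, 1.2503, -0.3646)
step 23: x0=(1.6783, -0.9255, -1.6747) x1=(0.1295, 0.5867, 0.5866) x2=(1.7185, -0.4992, -0.4118) x3=(-0.3848, -0.2371, -0.0421) x4=(-0.3854, 1.3237, -0.3703)
step 24: x0=(1.7283, -0.9026, -1.7121) x1=(0.0825, 0.5189, 0.6062) x2=(1.7628, -0.5022, -0.4248) x3=(-0.4491, -0.2180, -0.0323) x4=(-0.4045, 1.3973, -0.3756)
step 25: x0=(1.7785, -0.8801, -1.7506) x1=(0.0349, 0.4506, 0.6242) x2=(1.8074, -0.5049, -0.4364) x3=(-0.5132, -0.1984, -0.0210) x4=(-0.4235, 1.4711, -0.3807)
step 26: x0=(1.8288, -0.8579, -1.7901) x1=(-0.0134, 0.3816, 0.6406) x2=(1.8524, -0.5072, -0.4466) x3=(-0.5769, -0.1782, -0.0082) x4=(-0.4425, 1.5451, -0.3854)
step 27: x0=(1.8792, -0.8361, -1.8306) x1=(-0.0623, 0.3121, 0.6554) x2=(1.8976, -0.5092, -0.4553) x3=(-0.6400, -0.1575, 0.0062) x4=(-0.4615, 1.6192, -0.3900)
step 28: x0=(1.9298, -0.8145, -1.8720) x1=(-0.1120, 0.2421, 0.6685) x2=(1.9429, -0.5110, -0.4627) x3=(-0.7024, -0.1363, 0.0224) x4=(-0.4805, 1.6935, -0.3943)
step 29: x0=(1.9805, -0.7932, -1.9144) x1=(-0.1626, 0.1717, 0.6800) x2=(1.9885, -0.5126, -0.4688) x3=(-0.7638, -0.1146, 0.0406) x4=(-0.4996, 1.7679, -0.3986)
step 30: x0=(2.0313, -0.7722, -1.9576) x1=(-0.2142, 0.1009, 0.6897) x2=(2.0342, -0.5141, -0.4736) x3=(-0.8241, -0.0926, 0.0608) x4=(-0.5187, 1.8424, -0.4027)
step 31: x0=(2.0822, -0.7514, -2.0017) x1=(-0.2669, 0.0299, 0.6976) x2=(2.0800, -0.5155, -0.4773) x3=(-0.8830, -0.0705, 0.0831) x4=(-0.5378, 1.9171, -0.4067)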